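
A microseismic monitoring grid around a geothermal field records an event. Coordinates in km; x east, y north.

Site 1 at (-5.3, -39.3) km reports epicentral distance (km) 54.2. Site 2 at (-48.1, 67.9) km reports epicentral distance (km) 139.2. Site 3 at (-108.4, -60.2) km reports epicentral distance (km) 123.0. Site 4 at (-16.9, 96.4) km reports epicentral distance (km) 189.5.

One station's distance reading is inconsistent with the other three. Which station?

Site 2

Solve using three stations at a time. Using Site 1, Site 3, Site 4 (subtract circle equations pairwise → linear system) gives (x, y) ≈ (10.7, -91.1).
Distances from that point to each station vs reported:
  Site 1: calculated 54.2 vs reported 54.2 → residual 0.0 km
  Site 2: calculated 169.5 vs reported 139.2 → residual 30.3 km
  Site 3: calculated 123.0 vs reported 123.0 → residual 0.0 km
  Site 4: calculated 189.5 vs reported 189.5 → residual 0.0 km
Site 1, Site 3, Site 4 are mutually consistent (residuals ≈ 0); Site 2 is off by 30.3 km.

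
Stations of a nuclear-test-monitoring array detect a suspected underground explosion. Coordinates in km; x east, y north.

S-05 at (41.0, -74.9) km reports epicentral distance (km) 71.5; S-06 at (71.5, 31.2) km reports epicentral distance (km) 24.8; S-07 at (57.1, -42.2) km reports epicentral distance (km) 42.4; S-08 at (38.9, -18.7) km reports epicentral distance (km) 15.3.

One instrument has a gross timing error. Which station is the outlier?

Solve using three stations at a time. Using S-05, S-07, S-08 (subtract circle equations pairwise → linear system) gives (x, y) ≈ (40.0, -3.4).
Distances from that point to each station vs reported:
  S-05: calculated 71.5 vs reported 71.5 → residual 0.0 km
  S-06: calculated 46.8 vs reported 24.8 → residual 22.0 km
  S-07: calculated 42.4 vs reported 42.4 → residual 0.0 km
  S-08: calculated 15.3 vs reported 15.3 → residual 0.0 km
S-05, S-07, S-08 are mutually consistent (residuals ≈ 0); S-06 is off by 22.0 km.

S-06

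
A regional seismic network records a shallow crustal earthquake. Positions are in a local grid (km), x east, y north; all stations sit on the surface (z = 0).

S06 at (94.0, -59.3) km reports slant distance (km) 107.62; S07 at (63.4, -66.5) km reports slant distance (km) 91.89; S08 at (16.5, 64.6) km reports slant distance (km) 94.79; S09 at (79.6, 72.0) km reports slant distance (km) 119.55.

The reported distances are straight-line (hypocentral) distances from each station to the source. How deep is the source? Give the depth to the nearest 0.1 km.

Each station gives a sphere (x−x_i)² + (y−y_i)² + z² = d_i² (stations at z=0).
Subtracting the S06 sphere from S07 and S08: z² cancels, leaving linear equations in x and y:
-61.2 x − 14.4 y = -772.39
-155.0 x + 247.8 y = -5310.16
Solving: x ≈ 15.397, y ≈ -11.798 km (keep extra digits for the depth step; rounded: 15.4, -11.8).
Then from the S06 sphere: z² = 107.62² − (x − 94.0)² − (y + 59.3)² with x = 15.397, y = -11.798, so z ≈ 56.100 ≈ 56.1 km.
Check against S09 (with the unrounded solution): distance 119.55 ≈ 119.55 km. ✓

depth ≈ 56.1 km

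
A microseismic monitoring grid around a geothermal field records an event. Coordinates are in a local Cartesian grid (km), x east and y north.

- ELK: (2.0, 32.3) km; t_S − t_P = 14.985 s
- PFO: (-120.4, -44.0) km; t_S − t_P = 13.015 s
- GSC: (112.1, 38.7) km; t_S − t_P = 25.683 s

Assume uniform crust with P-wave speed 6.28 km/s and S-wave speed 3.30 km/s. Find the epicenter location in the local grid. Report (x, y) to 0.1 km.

Distance from S−P lag: d = Δt · v_P v_S / (v_P − v_S) = Δt · (6.28·3.30)/(6.28−3.30) ≈ 6.9544·Δt.
So d_ELK = 104.21, d_PFO = 90.51, d_GSC = 178.61 km.
Circle about each station: (x − 2.0)² + (y − 32.3)² = 104.21²; (x + 120.4)² + (y + 44.0)² = 90.51²; (x − 112.1)² + (y − 38.7)² = 178.61².
Subtracting the ELK equation from the PFO and GSC equations removes the quadratic terms:
-244.8 x − 152.6 y = 18052.53
220.2 x + 12.8 y = -8025.00
Solving the 2×2 system: x ≈ -32.6, y ≈ -66.0 km.

(-32.6, -66.0)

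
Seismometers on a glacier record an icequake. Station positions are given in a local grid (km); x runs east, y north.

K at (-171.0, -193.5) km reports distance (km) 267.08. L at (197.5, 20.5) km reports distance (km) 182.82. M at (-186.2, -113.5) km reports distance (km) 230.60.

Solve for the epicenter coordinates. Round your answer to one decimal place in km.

x ≈ 16.2 km, y ≈ -3.0 km

Circle about each station: (x + 171.0)² + (y + 193.5)² = 267.08²; (x − 197.5)² + (y − 20.5)² = 182.82²; (x + 186.2)² + (y + 113.5)² = 230.60².
Subtracting the K equation from the L and M equations removes the quadratic terms:
737.0 x + 428.0 y = 10651.82
-30.4 x + 160.0 y = -975.19
Solving the 2×2 system: x ≈ 16.2, y ≈ -3.0 km.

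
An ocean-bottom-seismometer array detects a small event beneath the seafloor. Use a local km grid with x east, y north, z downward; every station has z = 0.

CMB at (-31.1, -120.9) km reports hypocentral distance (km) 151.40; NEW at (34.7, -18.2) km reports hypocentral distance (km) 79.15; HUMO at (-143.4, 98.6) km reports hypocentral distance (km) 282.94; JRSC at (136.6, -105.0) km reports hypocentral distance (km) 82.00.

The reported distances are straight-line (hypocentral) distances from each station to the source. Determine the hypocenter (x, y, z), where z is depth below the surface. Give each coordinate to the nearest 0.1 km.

(94.9, -48.1, 41.8)

Each station gives a sphere (x−x_i)² + (y−y_i)² + z² = d_i² (stations at z=0).
Subtracting the CMB sphere from NEW and HUMO: z² cancels, leaving linear equations in x and y:
131.6 x + 205.4 y = 2608.55
-224.6 x + 439.0 y = -42431.58
Solving: x ≈ 94.900, y ≈ -48.103 km (keep extra digits for the depth step; rounded: 94.9, -48.1).
Then from the CMB sphere: z² = 151.40² − (x + 31.1)² − (y + 120.9)² with x = 94.900, y = -48.103, so z ≈ 41.792 ≈ 41.8 km.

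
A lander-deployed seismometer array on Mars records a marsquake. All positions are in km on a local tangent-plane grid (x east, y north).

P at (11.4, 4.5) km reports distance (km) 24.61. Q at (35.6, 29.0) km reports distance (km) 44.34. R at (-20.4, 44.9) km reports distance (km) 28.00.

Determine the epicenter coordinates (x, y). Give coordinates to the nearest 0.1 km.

Circle about each station: (x − 11.4)² + (y − 4.5)² = 24.61²; (x − 35.6)² + (y − 29.0)² = 44.34²; (x + 20.4)² + (y − 44.9)² = 28.00².
Subtracting pairs of circle equations eliminates x²+y² and gives linear equations (the radical axes):
48.4 x + 49.0 y = 597.77
-63.6 x + 80.8 y = 2103.61
Solving the 2×2 system: x ≈ -7.8, y ≈ 19.9 km.

(-7.8, 19.9)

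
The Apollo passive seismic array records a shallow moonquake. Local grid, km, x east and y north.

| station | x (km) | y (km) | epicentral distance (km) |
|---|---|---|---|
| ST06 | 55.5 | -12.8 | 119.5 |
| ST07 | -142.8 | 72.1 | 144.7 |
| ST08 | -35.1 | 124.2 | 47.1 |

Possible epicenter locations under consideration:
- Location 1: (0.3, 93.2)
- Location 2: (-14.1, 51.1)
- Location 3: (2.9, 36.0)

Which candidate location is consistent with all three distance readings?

For each candidate, compare |candidate − station| to the reported distance:
Location 1: residuals ST06 0.0, ST07 0.1, ST08 0.0 → max 0.1 km
Location 2: residuals ST06 25.0, ST07 14.3, ST08 29.0 → max 29.0 km
Location 3: residuals ST06 47.7, ST07 5.4, ST08 48.9 → max 48.9 km
Only Location 1 has all residuals ≈ 0.

Location 1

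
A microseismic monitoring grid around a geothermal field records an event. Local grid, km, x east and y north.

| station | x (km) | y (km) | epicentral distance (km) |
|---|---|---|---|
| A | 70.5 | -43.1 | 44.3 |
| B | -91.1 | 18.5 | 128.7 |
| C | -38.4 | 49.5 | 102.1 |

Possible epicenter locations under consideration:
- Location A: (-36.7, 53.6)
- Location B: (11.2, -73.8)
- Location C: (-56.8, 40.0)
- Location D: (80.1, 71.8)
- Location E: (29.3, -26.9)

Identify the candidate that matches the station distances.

For each candidate, compare |candidate − station| to the reported distance:
Location A: residuals A 100.1, B 64.0, C 97.7 → max 100.1 km
Location B: residuals A 22.5, B 9.1, C 30.8 → max 30.8 km
Location C: residuals A 107.7, B 88.2, C 81.4 → max 107.7 km
Location D: residuals A 71.0, B 50.6, C 18.5 → max 71.0 km
Location E: residuals A 0.0, B 0.0, C 0.0 → max 0.0 km
Only Location E has all residuals ≈ 0.

Location E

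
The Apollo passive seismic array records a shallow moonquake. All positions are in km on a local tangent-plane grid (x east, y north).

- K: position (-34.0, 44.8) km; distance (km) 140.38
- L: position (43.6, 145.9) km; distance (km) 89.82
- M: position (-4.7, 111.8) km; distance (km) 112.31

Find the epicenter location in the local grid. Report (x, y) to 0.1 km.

Circle about each station: (x + 34.0)² + (y − 44.8)² = 140.38²; (x − 43.6)² + (y − 145.9)² = 89.82²; (x + 4.7)² + (y − 111.8)² = 112.31².
Subtracting pairs of circle equations eliminates x²+y² and gives linear equations (the radical axes):
155.2 x + 202.2 y = 31663.64
58.6 x + 134.0 y = 16451.30
Solving the 2×2 system: x ≈ 102.4, y ≈ 78.0 km.
Check against K (with the unrounded x, y): √((x + 34.0)²+(y − 44.8)²) = 140.40 ≈ 140.38 km. ✓

x ≈ 102.4 km, y ≈ 78.0 km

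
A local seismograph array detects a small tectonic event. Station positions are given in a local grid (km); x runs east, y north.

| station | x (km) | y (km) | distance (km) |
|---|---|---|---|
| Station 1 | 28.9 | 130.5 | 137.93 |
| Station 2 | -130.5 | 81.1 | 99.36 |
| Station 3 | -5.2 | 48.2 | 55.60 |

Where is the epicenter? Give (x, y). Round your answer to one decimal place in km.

-52.7 km east, 19.3 km north

Circle about each station: (x − 28.9)² + (y − 130.5)² = 137.93²; (x + 130.5)² + (y − 81.1)² = 99.36²; (x + 5.2)² + (y − 48.2)² = 55.60².
Subtracting the Station 1 equation from the Station 2 and Station 3 equations removes the quadratic terms:
-318.8 x − 98.8 y = 14894.28
-68.2 x − 164.6 y = 418.14
Solving the 2×2 system: x ≈ -52.7, y ≈ 19.3 km.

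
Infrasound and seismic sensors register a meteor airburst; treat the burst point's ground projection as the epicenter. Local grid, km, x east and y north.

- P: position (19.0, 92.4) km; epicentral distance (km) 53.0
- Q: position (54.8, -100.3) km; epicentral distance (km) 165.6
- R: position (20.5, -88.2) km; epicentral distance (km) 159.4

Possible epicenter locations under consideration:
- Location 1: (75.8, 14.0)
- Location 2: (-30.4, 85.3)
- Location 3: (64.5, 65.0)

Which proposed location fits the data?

Location 3

For each candidate, compare |candidate − station| to the reported distance:
Location 1: residuals P 43.8, Q 49.4, R 43.2 → max 49.4 km
Location 2: residuals P 3.1, Q 38.6, R 21.4 → max 38.6 km
Location 3: residuals P 0.1, Q 0.0, R 0.0 → max 0.1 km
Only Location 3 has all residuals ≈ 0.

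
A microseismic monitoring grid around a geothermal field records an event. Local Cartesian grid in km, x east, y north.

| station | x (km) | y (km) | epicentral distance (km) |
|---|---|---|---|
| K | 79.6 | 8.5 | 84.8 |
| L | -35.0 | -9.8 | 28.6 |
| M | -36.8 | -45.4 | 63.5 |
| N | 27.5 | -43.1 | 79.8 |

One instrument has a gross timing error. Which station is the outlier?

Solve using three stations at a time. Using L, M, N (subtract circle equations pairwise → linear system) gives (x, y) ≈ (-25.0, 17.0).
Distances from that point to each station vs reported:
  K: calculated 104.9 vs reported 84.8 → residual 20.1 km
  L: calculated 28.6 vs reported 28.6 → residual 0.0 km
  M: calculated 63.5 vs reported 63.5 → residual 0.0 km
  N: calculated 79.8 vs reported 79.8 → residual 0.0 km
L, M, N are mutually consistent (residuals ≈ 0); K is off by 20.1 km.

K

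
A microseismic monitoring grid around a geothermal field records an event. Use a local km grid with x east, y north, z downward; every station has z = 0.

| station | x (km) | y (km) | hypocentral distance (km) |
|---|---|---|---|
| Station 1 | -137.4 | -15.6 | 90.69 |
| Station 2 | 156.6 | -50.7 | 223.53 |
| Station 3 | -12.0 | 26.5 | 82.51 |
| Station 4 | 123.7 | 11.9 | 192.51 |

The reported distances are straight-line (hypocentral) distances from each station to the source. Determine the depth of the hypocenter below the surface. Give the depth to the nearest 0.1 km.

46.9 km

Each station gives a sphere (x−x_i)² + (y−y_i)² + z² = d_i² (stations at z=0).
Subtracting the Station 1 sphere from Station 2 and Station 3: z² cancels, leaving linear equations in x and y:
588.0 x − 70.2 y = -33769.05
250.8 x + 84.2 y = -16859.09
Solving: x ≈ -59.999, y ≈ -21.513 km (keep extra digits for the depth step; rounded: -60.0, -21.5).
Then from the Station 1 sphere: z² = 90.69² − (x + 137.4)² − (y + 15.6)² with x = -59.999, y = -21.513, so z ≈ 46.891 ≈ 46.9 km.
Check against Station 4 (with the unrounded solution): distance 192.51 ≈ 192.51 km. ✓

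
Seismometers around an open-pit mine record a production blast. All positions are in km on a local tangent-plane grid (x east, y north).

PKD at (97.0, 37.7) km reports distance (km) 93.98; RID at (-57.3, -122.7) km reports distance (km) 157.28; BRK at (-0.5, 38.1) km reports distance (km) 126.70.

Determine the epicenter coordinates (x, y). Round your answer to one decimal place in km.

Circle about each station: (x − 97.0)² + (y − 37.7)² = 93.98²; (x + 57.3)² + (y + 122.7)² = 157.28²; (x + 0.5)² + (y − 38.1)² = 126.70².
Subtracting pairs of circle equations eliminates x²+y² and gives linear equations (the radical axes):
-308.6 x − 320.8 y = -8396.47
-195.0 x + 0.8 y = -16599.08
Solving the 2×2 system: x ≈ 84.9, y ≈ -55.5 km.

x ≈ 84.9 km, y ≈ -55.5 km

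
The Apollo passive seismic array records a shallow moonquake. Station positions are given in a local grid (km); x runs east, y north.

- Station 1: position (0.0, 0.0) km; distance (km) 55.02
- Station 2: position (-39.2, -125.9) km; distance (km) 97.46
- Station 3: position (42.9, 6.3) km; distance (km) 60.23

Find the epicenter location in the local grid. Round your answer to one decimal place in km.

x ≈ 22.3 km, y ≈ -50.3 km

Circle about each station: x² + y² = 55.02²; (x + 39.2)² + (y + 125.9)² = 97.46²; (x − 42.9)² + (y − 6.3)² = 60.23².
Subtracting the Station 1 equation from the Station 2 and Station 3 equations removes the quadratic terms:
-78.4 x − 251.8 y = 10916.20
85.8 x + 12.6 y = 1279.65
Solving the 2×2 system: x ≈ 22.3, y ≈ -50.3 km.
Check against Station 1 (with the unrounded x, y): √(x²+y²) = 55.02 ≈ 55.02 km. ✓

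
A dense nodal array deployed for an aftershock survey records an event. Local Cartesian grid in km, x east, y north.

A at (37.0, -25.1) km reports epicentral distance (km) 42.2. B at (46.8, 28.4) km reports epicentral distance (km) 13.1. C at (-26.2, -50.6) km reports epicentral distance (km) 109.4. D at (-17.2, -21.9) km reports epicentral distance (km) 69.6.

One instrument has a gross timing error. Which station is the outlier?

C

Solve using three stations at a time. Using A, B, D (subtract circle equations pairwise → linear system) gives (x, y) ≈ (40.5, 16.9).
Distances from that point to each station vs reported:
  A: calculated 42.2 vs reported 42.2 → residual 0.0 km
  B: calculated 13.1 vs reported 13.1 → residual 0.0 km
  C: calculated 95.0 vs reported 109.4 → residual 14.4 km
  D: calculated 69.6 vs reported 69.6 → residual 0.0 km
A, B, D are mutually consistent (residuals ≈ 0); C is off by 14.4 km.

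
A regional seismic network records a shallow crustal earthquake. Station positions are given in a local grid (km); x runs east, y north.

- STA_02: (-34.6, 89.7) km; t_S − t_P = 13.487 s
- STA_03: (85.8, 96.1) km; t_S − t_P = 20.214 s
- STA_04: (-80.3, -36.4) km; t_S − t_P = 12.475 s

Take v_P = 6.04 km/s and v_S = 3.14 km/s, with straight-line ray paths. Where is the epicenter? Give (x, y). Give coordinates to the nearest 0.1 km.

-10.0 km east, 5.0 km north

Distance from S−P lag: d = Δt · v_P v_S / (v_P − v_S) = Δt · (6.04·3.14)/(6.04−3.14) ≈ 6.5399·Δt.
So d_STA_02 = 88.20, d_STA_03 = 132.20, d_STA_04 = 81.58 km.
Circle about each station: (x + 34.6)² + (y − 89.7)² = 88.20²; (x − 85.8)² + (y − 96.1)² = 132.20²; (x + 80.3)² + (y + 36.4)² = 81.58².
Subtracting the STA_02 equation from the STA_03 and STA_04 equations removes the quadratic terms:
240.8 x + 12.8 y = -2344.00
-91.4 x − 252.2 y = -346.26
Solving the 2×2 system: x ≈ -10.0, y ≈ 5.0 km.
Check against STA_02 (with the unrounded x, y): √((x + 34.6)²+(y − 89.7)²) = 88.20 ≈ 88.20 km. ✓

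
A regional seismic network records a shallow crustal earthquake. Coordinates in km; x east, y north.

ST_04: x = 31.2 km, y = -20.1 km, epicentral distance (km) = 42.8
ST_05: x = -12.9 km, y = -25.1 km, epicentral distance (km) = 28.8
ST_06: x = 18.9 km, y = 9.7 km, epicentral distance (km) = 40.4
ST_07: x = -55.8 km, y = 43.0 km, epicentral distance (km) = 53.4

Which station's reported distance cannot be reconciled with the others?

Solve using three stations at a time. Using ST_05, ST_06, ST_07 (subtract circle equations pairwise → linear system) gives (x, y) ≈ (-20.9, 2.6).
Distances from that point to each station vs reported:
  ST_04: calculated 56.8 vs reported 42.8 → residual 14.0 km
  ST_05: calculated 28.8 vs reported 28.8 → residual 0.0 km
  ST_06: calculated 40.4 vs reported 40.4 → residual 0.0 km
  ST_07: calculated 53.4 vs reported 53.4 → residual 0.0 km
ST_05, ST_06, ST_07 are mutually consistent (residuals ≈ 0); ST_04 is off by 14.0 km.

ST_04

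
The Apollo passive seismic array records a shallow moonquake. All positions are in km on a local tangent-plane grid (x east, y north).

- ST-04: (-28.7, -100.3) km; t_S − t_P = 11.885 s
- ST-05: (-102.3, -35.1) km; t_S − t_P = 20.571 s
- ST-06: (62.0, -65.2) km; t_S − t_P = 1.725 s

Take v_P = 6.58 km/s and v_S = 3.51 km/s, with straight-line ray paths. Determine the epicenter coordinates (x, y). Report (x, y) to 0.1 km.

Distance from S−P lag: d = Δt · v_P v_S / (v_P − v_S) = Δt · (6.58·3.51)/(6.58−3.51) ≈ 7.5231·Δt.
So d_ST-04 = 89.41, d_ST-05 = 154.76, d_ST-06 = 12.98 km.
Circle about each station: (x + 28.7)² + (y + 100.3)² = 89.41²; (x + 102.3)² + (y + 35.1)² = 154.76²; (x − 62.0)² + (y + 65.2)² = 12.98².
Subtracting pairs of circle equations eliminates x²+y² and gives linear equations (the radical axes):
-147.2 x + 130.4 y = -15142.99
181.4 x + 70.2 y = 5036.93
Solving the 2×2 system: x ≈ 50.6, y ≈ -59.0 km.

(50.6, -59.0)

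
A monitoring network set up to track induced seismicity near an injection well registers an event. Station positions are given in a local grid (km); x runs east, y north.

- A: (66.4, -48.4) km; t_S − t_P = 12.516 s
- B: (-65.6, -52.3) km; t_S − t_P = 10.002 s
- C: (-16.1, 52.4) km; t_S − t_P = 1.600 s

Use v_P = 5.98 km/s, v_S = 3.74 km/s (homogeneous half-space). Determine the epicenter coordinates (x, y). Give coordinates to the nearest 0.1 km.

Distance from S−P lag: d = Δt · v_P v_S / (v_P − v_S) = Δt · (5.98·3.74)/(5.98−3.74) ≈ 9.9845·Δt.
So d_A = 124.97, d_B = 99.86, d_C = 15.98 km.
Circle about each station: (x − 66.4)² + (y + 48.4)² = 124.97²; (x + 65.6)² + (y + 52.3)² = 99.86²; (x + 16.1)² + (y − 52.4)² = 15.98².
Subtracting the A equation from the B and C equations removes the quadratic terms:
-264.0 x − 7.8 y = 5932.61
-165.0 x + 201.6 y = 11615.59
Solving the 2×2 system: x ≈ -23.6, y ≈ 38.3 km.

x ≈ -23.6 km, y ≈ 38.3 km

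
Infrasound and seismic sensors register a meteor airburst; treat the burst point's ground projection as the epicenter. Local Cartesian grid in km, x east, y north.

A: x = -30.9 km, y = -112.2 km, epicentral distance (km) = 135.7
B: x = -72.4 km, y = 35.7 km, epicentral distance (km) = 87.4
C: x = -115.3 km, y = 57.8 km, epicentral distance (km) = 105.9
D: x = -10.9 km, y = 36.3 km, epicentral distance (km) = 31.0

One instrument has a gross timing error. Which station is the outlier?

C

Solve using three stations at a time. Using A, B, D (subtract circle equations pairwise → linear system) gives (x, y) ≈ (12.8, 16.3).
Distances from that point to each station vs reported:
  A: calculated 135.7 vs reported 135.7 → residual 0.0 km
  B: calculated 87.4 vs reported 87.4 → residual 0.0 km
  C: calculated 134.7 vs reported 105.9 → residual 28.8 km
  D: calculated 31.1 vs reported 31.0 → residual 0.1 km
A, B, D are mutually consistent (residuals ≈ 0); C is off by 28.8 km.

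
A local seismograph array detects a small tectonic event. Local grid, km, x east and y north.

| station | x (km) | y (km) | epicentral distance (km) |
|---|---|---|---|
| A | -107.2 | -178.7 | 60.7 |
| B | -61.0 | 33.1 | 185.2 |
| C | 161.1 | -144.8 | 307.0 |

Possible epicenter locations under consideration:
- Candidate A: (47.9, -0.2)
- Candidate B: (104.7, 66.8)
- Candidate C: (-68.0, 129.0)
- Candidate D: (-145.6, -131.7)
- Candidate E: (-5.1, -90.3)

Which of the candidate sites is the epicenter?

Candidate D

For each candidate, compare |candidate − station| to the reported distance:
Candidate A: residuals A 175.8, B 71.3, C 123.4 → max 175.8 km
Candidate B: residuals A 263.6, B 16.1, C 88.0 → max 263.6 km
Candidate C: residuals A 249.5, B 89.0, C 50.0 → max 249.5 km
Candidate D: residuals A 0.0, B 0.0, C 0.0 → max 0.0 km
Candidate E: residuals A 74.4, B 49.7, C 132.1 → max 132.1 km
Only Candidate D has all residuals ≈ 0.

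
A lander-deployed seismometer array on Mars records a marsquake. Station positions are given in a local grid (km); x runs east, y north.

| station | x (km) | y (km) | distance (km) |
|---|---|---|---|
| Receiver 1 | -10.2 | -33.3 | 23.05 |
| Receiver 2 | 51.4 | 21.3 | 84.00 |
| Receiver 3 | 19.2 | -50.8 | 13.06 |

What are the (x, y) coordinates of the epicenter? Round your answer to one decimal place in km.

(6.2, -49.5)

Circle about each station: (x + 10.2)² + (y + 33.3)² = 23.05²; (x − 51.4)² + (y − 21.3)² = 84.00²; (x − 19.2)² + (y + 50.8)² = 13.06².
Subtracting pairs of circle equations eliminates x²+y² and gives linear equations (the radical axes):
123.2 x + 109.2 y = -4641.98
58.8 x − 35.0 y = 2097.09
Solving the 2×2 system: x ≈ 6.2, y ≈ -49.5 km.
Check against Receiver 1 (with the unrounded x, y): √((x + 10.2)²+(y + 33.3)²) = 23.05 ≈ 23.05 km. ✓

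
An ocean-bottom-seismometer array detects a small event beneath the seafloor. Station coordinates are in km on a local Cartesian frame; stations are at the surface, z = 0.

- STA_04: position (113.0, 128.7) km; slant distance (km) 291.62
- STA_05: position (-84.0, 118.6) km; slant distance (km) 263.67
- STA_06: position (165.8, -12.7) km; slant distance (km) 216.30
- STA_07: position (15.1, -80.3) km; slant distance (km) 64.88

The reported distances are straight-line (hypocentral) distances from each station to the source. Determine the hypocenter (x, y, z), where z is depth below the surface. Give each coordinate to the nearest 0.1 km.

(-11.7, -133.7, 25.3)

Each station gives a sphere (x−x_i)² + (y−y_i)² + z² = d_i² (stations at z=0).
Subtracting the STA_04 sphere from STA_05 and STA_06: z² cancels, leaving linear equations in x and y:
-394.0 x − 20.2 y = 7309.63
105.6 x − 282.8 y = 36574.77
Solving: x ≈ -11.698, y ≈ -133.699 km (keep extra digits for the depth step; rounded: -11.7, -133.7).
Then from the STA_04 sphere: z² = 291.62² − (x − 113.0)² − (y − 128.7)² with x = -11.698, y = -133.699, so z ≈ 25.286 ≈ 25.3 km.
Check against STA_07 (with the unrounded solution): distance 64.88 ≈ 64.88 km. ✓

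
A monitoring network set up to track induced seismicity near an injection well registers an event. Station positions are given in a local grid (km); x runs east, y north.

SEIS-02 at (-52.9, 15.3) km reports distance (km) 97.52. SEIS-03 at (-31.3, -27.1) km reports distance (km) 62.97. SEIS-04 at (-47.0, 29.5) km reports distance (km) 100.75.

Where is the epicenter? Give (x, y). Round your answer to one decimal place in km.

Circle about each station: (x + 52.9)² + (y − 15.3)² = 97.52²; (x + 31.3)² + (y + 27.1)² = 62.97²; (x + 47.0)² + (y − 29.5)² = 100.75².
Subtracting the SEIS-02 equation from the SEIS-03 and SEIS-04 equations removes the quadratic terms:
43.2 x − 84.8 y = 4226.53
11.8 x + 28.4 y = -593.66
Solving the 2×2 system: x ≈ 31.3, y ≈ -33.9 km.
Check against SEIS-02 (with the unrounded x, y): √((x + 52.9)²+(y − 15.3)²) = 97.51 ≈ 97.52 km. ✓

x ≈ 31.3 km, y ≈ -33.9 km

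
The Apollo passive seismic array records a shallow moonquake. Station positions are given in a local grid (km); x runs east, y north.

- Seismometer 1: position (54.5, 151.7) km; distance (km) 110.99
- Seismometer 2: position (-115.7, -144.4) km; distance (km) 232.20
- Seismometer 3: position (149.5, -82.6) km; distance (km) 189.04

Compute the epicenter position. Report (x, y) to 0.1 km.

13.4 km east, 48.6 km north

Circle about each station: (x − 54.5)² + (y − 151.7)² = 110.99²; (x + 115.7)² + (y + 144.4)² = 232.20²; (x − 149.5)² + (y + 82.6)² = 189.04².
Subtracting pairs of circle equations eliminates x²+y² and gives linear equations (the radical axes):
-340.4 x − 592.2 y = -33343.35
190.0 x − 468.6 y = -20227.47
Solving the 2×2 system: x ≈ 13.4, y ≈ 48.6 km.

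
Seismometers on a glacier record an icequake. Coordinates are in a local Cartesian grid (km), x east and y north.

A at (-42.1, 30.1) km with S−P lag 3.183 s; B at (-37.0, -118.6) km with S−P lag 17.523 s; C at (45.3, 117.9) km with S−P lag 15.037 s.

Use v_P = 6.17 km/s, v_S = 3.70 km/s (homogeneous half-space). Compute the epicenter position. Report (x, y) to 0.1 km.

-69.8 km east, 40.0 km north

Distance from S−P lag: d = Δt · v_P v_S / (v_P − v_S) = Δt · (6.17·3.70)/(6.17−3.70) ≈ 9.2425·Δt.
So d_A = 29.42, d_B = 161.96, d_C = 138.98 km.
Circle about each station: (x + 42.1)² + (y − 30.1)² = 29.42²; (x + 37.0)² + (y + 118.6)² = 161.96²; (x − 45.3)² + (y − 117.9)² = 138.98².
Subtracting pairs of circle equations eliminates x²+y² and gives linear equations (the radical axes):
10.2 x − 297.4 y = -12608.97
174.8 x + 175.6 y = -5175.82
Solving the 2×2 system: x ≈ -69.8, y ≈ 40.0 km.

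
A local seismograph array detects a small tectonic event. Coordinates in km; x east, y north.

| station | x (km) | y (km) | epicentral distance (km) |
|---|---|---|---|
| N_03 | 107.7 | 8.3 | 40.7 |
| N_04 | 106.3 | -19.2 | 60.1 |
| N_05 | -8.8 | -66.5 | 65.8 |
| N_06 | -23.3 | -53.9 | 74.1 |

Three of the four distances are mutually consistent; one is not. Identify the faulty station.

N_03

Solve using three stations at a time. Using N_04, N_05, N_06 (subtract circle equations pairwise → linear system) gives (x, y) ≈ (47.8, -32.8).
Distances from that point to each station vs reported:
  N_03: calculated 72.7 vs reported 40.7 → residual 32.0 km
  N_04: calculated 60.1 vs reported 60.1 → residual 0.0 km
  N_05: calculated 65.8 vs reported 65.8 → residual 0.0 km
  N_06: calculated 74.1 vs reported 74.1 → residual 0.0 km
N_04, N_05, N_06 are mutually consistent (residuals ≈ 0); N_03 is off by 32.0 km.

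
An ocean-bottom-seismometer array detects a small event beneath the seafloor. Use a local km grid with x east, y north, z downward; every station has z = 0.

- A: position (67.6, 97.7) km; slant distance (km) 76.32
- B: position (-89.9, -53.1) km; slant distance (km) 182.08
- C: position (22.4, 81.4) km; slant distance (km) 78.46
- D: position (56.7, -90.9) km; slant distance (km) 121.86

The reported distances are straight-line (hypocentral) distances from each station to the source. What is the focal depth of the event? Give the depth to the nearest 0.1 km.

z ≈ 28.0 km

Each station gives a sphere (x−x_i)² + (y−y_i)² + z² = d_i² (stations at z=0).
Subtracting the A sphere from B and C: z² cancels, leaving linear equations in x and y:
-315.0 x − 301.6 y = -30541.81
-90.4 x − 32.6 y = -7318.56
Solving: x ≈ 71.290, y ≈ 26.809 km (keep extra digits for the depth step; rounded: 71.3, 26.8).
Then from the A sphere: z² = 76.32² − (x − 67.6)² − (y − 97.7)² with x = 71.290, y = 26.809, so z ≈ 28.028 ≈ 28.0 km.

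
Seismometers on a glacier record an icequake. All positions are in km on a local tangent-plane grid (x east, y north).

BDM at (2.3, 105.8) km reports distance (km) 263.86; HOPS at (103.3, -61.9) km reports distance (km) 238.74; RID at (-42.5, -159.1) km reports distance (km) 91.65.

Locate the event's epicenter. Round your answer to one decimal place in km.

x ≈ -127.2 km, y ≈ -124.1 km

Circle about each station: (x − 2.3)² + (y − 105.8)² = 263.86²; (x − 103.3)² + (y + 61.9)² = 238.74²; (x + 42.5)² + (y + 159.1)² = 91.65².
Subtracting pairs of circle equations eliminates x²+y² and gives linear equations (the radical axes):
202.0 x − 335.4 y = 15928.88
-89.6 x − 529.8 y = 77142.51
Solving the 2×2 system: x ≈ -127.2, y ≈ -124.1 km.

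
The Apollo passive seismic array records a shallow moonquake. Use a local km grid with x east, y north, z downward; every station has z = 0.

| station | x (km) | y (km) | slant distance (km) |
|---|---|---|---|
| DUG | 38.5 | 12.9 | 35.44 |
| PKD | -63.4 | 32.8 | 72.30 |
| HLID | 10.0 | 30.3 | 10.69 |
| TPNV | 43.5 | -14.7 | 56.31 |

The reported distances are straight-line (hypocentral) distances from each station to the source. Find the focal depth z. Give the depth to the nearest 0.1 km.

Each station gives a sphere (x−x_i)² + (y−y_i)² + z² = d_i² (stations at z=0).
Subtracting the DUG sphere from PKD and HLID: z² cancels, leaving linear equations in x and y:
-203.8 x + 39.8 y = -524.56
-57.0 x + 34.8 y = 511.15
Solving: x ≈ 8.002, y ≈ 27.795 km (keep extra digits for the depth step; rounded: 8.0, 27.8).
Then from the DUG sphere: z² = 35.44² − (x − 38.5)² − (y − 12.9)² with x = 8.002, y = 27.795, so z ≈ 10.198 ≈ 10.2 km.

10.2 km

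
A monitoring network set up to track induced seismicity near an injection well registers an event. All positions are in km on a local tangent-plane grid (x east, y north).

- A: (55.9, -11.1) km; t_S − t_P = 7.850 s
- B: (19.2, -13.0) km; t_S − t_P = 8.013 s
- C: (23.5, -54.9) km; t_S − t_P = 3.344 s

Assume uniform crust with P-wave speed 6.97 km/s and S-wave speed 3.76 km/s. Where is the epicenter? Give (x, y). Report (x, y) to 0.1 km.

x ≈ 43.1 km, y ≈ -73.9 km

Distance from S−P lag: d = Δt · v_P v_S / (v_P − v_S) = Δt · (6.97·3.76)/(6.97−3.76) ≈ 8.1642·Δt.
So d_A = 64.09, d_B = 65.42, d_C = 27.30 km.
Circle about each station: (x − 55.9)² + (y + 11.1)² = 64.09²; (x − 19.2)² + (y + 13.0)² = 65.42²; (x − 23.5)² + (y + 54.9)² = 27.30².
Subtracting pairs of circle equations eliminates x²+y² and gives linear equations (the radical axes):
-73.4 x − 3.8 y = -2882.63
-64.8 x − 87.6 y = 3680.48
Solving the 2×2 system: x ≈ 43.1, y ≈ -73.9 km.
Check against A (with the unrounded x, y): √((x − 55.9)²+(y + 11.1)²) = 64.09 ≈ 64.09 km. ✓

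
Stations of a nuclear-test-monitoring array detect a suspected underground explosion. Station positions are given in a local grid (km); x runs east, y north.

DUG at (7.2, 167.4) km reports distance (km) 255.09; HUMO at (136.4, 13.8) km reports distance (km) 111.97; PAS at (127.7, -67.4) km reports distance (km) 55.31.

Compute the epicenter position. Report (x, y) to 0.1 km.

Circle about each station: (x − 7.2)² + (y − 167.4)² = 255.09²; (x − 136.4)² + (y − 13.8)² = 111.97²; (x − 127.7)² + (y + 67.4)² = 55.31².
Subtracting the DUG equation from the HUMO and PAS equations removes the quadratic terms:
258.4 x − 307.2 y = 43254.43
241.0 x − 469.6 y = 54787.16
Solving the 2×2 system: x ≈ 73.6, y ≈ -78.9 km.

x ≈ 73.6 km, y ≈ -78.9 km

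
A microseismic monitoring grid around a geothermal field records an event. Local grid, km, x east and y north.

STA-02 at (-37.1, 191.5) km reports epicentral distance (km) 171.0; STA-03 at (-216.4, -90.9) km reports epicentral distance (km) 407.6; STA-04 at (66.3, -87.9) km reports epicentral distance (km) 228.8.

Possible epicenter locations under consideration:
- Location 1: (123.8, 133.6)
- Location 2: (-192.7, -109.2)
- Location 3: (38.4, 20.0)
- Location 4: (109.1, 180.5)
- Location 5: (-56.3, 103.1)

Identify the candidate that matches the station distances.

Location 1

For each candidate, compare |candidate − station| to the reported distance:
Location 1: residuals STA-02 0.0, STA-03 0.0, STA-04 0.0 → max 0.0 km
Location 2: residuals STA-02 167.6, STA-03 377.7, STA-04 31.1 → max 377.7 km
Location 3: residuals STA-02 16.4, STA-03 129.7, STA-04 117.4 → max 129.7 km
Location 4: residuals STA-02 24.4, STA-03 16.2, STA-04 43.0 → max 43.0 km
Location 5: residuals STA-02 80.5, STA-03 156.1, STA-04 1.8 → max 156.1 km
Only Location 1 has all residuals ≈ 0.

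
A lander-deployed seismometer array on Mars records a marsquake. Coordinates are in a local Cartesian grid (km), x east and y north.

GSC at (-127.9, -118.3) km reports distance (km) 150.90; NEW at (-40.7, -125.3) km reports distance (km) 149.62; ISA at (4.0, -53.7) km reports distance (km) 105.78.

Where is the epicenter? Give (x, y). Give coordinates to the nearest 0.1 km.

Circle about each station: (x + 127.9)² + (y + 118.3)² = 150.90²; (x + 40.7)² + (y + 125.3)² = 149.62²; (x − 4.0)² + (y + 53.7)² = 105.78².
Subtracting the GSC equation from the NEW and ISA equations removes the quadratic terms:
174.4 x − 14.0 y = -12612.05
263.8 x + 129.2 y = -15872.21
Solving the 2×2 system: x ≈ -70.6, y ≈ 21.3 km.

x ≈ -70.6 km, y ≈ 21.3 km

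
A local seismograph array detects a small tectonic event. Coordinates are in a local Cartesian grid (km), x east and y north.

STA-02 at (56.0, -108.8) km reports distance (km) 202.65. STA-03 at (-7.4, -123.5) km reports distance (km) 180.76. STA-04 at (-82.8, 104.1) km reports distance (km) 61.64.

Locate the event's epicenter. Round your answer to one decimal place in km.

Circle about each station: (x − 56.0)² + (y + 108.8)² = 202.65²; (x + 7.4)² + (y + 123.5)² = 180.76²; (x + 82.8)² + (y − 104.1)² = 61.64².
Subtracting the STA-02 equation from the STA-03 and STA-04 equations removes the quadratic terms:
-126.8 x − 29.4 y = 8726.41
-277.6 x + 425.8 y = 39986.74
Solving the 2×2 system: x ≈ -78.7, y ≈ 42.6 km.
Check against STA-02 (with the unrounded x, y): √((x − 56.0)²+(y + 108.8)²) = 202.65 ≈ 202.65 km. ✓

x ≈ -78.7 km, y ≈ 42.6 km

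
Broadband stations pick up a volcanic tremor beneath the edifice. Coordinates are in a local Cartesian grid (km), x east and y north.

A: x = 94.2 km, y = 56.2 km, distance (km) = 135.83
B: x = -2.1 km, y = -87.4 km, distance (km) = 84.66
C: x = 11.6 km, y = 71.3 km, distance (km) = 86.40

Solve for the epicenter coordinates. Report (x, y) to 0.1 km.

(-26.4, -6.3)

Circle about each station: (x − 94.2)² + (y − 56.2)² = 135.83²; (x + 2.1)² + (y + 87.4)² = 84.66²; (x − 11.6)² + (y − 71.3)² = 86.40².
Subtracting the A equation from the B and C equations removes the quadratic terms:
-192.6 x − 287.2 y = 6893.56
-165.2 x + 30.2 y = 4171.00
Solving the 2×2 system: x ≈ -26.4, y ≈ -6.3 km.
Check against A (with the unrounded x, y): √((x − 94.2)²+(y − 56.2)²) = 135.83 ≈ 135.83 km. ✓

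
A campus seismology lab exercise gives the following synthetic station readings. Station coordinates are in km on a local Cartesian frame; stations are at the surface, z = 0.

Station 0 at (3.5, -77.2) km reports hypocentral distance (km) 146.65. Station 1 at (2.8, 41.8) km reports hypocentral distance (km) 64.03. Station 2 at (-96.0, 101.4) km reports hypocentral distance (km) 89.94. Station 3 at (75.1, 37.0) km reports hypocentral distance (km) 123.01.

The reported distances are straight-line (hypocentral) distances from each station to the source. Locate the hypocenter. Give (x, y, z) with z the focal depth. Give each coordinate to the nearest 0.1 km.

x ≈ -36.3 km, y ≈ 55.2 km, depth ≈ 48.9 km

Each station gives a sphere (x−x_i)² + (y−y_i)² + z² = d_i² (stations at z=0).
Subtracting the Station 0 sphere from Station 1 and Station 2: z² cancels, leaving linear equations in x and y:
-1.4 x + 238.0 y = 13189.37
-199.0 x + 357.2 y = 26942.89
Solving: x ≈ -36.302, y ≈ 55.204 km (keep extra digits for the depth step; rounded: -36.3, 55.2).
Then from the Station 0 sphere: z² = 146.65² − (x − 3.5)² − (y + 77.2)² with x = -36.302, y = 55.204, so z ≈ 48.900 ≈ 48.9 km.
Check against Station 3 (with the unrounded solution): distance 123.02 ≈ 123.01 km. ✓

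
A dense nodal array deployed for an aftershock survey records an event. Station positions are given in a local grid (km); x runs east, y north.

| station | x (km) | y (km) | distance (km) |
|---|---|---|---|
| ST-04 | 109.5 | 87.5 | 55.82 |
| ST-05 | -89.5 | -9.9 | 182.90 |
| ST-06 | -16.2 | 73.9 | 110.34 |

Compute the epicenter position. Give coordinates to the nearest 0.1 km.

Circle about each station: (x − 109.5)² + (y − 87.5)² = 55.82²; (x + 89.5)² + (y + 9.9)² = 182.90²; (x + 16.2)² + (y − 73.9)² = 110.34².
Subtracting the ST-04 equation from the ST-05 and ST-06 equations removes the quadratic terms:
-398.0 x − 194.8 y = -41874.78
-251.4 x − 27.2 y = -22981.89
Solving the 2×2 system: x ≈ 87.5, y ≈ 36.2 km.

87.5 km east, 36.2 km north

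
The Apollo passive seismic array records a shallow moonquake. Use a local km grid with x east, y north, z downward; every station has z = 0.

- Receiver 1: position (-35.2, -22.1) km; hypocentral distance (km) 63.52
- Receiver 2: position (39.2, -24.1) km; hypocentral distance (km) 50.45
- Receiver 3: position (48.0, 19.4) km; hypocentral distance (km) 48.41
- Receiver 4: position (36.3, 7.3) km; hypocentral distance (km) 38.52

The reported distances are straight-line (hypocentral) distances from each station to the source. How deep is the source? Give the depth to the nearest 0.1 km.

depth ≈ 30.5 km

Each station gives a sphere (x−x_i)² + (y−y_i)² + z² = d_i² (stations at z=0).
Subtracting the Receiver 1 sphere from Receiver 2 and Receiver 3: z² cancels, leaving linear equations in x and y:
148.8 x − 4.0 y = 1879.59
166.4 x + 83.0 y = 2644.17
Solving: x ≈ 12.798, y ≈ 6.199 km (keep extra digits for the depth step; rounded: 12.8, 6.2).
Then from the Receiver 1 sphere: z² = 63.52² − (x + 35.2)² − (y + 22.1)² with x = 12.798, y = 6.199, so z ≈ 30.498 ≈ 30.5 km.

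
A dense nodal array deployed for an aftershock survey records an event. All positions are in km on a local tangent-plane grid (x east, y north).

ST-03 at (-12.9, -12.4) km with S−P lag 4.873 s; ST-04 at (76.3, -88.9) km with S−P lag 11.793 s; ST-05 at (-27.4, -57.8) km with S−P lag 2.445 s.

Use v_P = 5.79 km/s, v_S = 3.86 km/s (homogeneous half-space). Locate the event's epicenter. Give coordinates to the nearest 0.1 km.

x ≈ -54.7 km, y ≈ -50.3 km

Distance from S−P lag: d = Δt · v_P v_S / (v_P − v_S) = Δt · (5.79·3.86)/(5.79−3.86) ≈ 11.5800·Δt.
So d_ST-03 = 56.43, d_ST-04 = 136.56, d_ST-05 = 28.31 km.
Circle about each station: (x + 12.9)² + (y + 12.4)² = 56.43²; (x − 76.3)² + (y + 88.9)² = 136.56²; (x + 27.4)² + (y + 57.8)² = 28.31².
Subtracting pairs of circle equations eliminates x²+y² and gives linear equations (the radical axes):
178.4 x − 153.0 y = -2059.56
-29.0 x − 90.8 y = 6154.32
Solving the 2×2 system: x ≈ -54.7, y ≈ -50.3 km.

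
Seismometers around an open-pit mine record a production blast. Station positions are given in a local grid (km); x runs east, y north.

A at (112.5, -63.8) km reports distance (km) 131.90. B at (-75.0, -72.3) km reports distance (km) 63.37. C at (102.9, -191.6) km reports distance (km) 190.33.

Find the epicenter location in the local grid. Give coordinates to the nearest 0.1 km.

Circle about each station: (x − 112.5)² + (y + 63.8)² = 131.90²; (x + 75.0)² + (y + 72.3)² = 63.37²; (x − 102.9)² + (y + 191.6)² = 190.33².
Subtracting the A equation from the B and C equations removes the quadratic terms:
-375.0 x − 17.0 y = 7507.45
-19.2 x − 255.6 y = 11744.38
Solving the 2×2 system: x ≈ -18.0, y ≈ -44.6 km.

(-18.0, -44.6)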